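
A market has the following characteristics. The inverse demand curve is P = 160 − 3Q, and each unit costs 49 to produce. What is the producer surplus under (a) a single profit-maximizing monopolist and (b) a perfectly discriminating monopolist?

The monopolist equates marginal revenue to marginal cost: 160 − 6Q = 49, so Q = 18.5. From demand, P = 104.5.
PS = (104.5 − 49)·18.5 = 1026.75.
A perfectly discriminating monopolist sells every unit with P(Q) ≥ MC(Q), so output equals the competitive quantity Q = 37. Each buyer pays their reservation price, so CS = 0 and the firm captures all surplus.
PS = ½·(160 − 49)·37 = 2053.5.

Monopoly: PS = 1026.75; Perfect PD: PS = 2053.5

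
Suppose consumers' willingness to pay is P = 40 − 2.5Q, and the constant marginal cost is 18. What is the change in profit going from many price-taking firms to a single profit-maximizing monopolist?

Under competition P = MC = 18, so Q = (40 − 18)/2.5 = 8.8.
Profit = (18 − 18)·8.8 = 0.
Monopoly sets MR = MC: 40 − 5Q = 18 ⇒ Q = 4.4, P = 40 − 2.5·4.4 = 29.
Profit = (29 − 18)·4.4 = 48.4.
Change in profit: 48.4 − 0 = 48.4.

π rises by 48.4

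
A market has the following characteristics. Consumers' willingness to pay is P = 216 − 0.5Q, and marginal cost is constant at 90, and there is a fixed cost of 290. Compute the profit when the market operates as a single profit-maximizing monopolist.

A monopolist chooses Q where MR = MC. MR = 216 − Q; setting this equal to 90 gives Q = 126 and P = 153.
Profit = (153 − 90)·126 − 290 = 7648.

Profit = 7648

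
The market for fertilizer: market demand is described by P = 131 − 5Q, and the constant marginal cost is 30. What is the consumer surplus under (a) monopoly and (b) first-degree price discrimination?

Monopoly: CS = 255.025; Perfect PD: CS = 0

The monopolist equates marginal revenue to marginal cost: 131 − 10Q = 30, so Q = 10.1. From demand, P = 80.5.
CS = ½·(131 − 80.5)·10.1 = 255.025.
Under first-degree price discrimination the firm charges each unit its demand price and produces up to where P = MC, i.e. Q = 20.2. Consumer surplus is zero; producer surplus equals total surplus.
CS = 0.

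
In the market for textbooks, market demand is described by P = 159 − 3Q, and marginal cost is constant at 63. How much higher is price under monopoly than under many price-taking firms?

P rises by 48

Perfect competition: P = MC = 63, so 159 − 3Q = 63 and Q = 32.
The monopolist equates marginal revenue to marginal cost: 159 − 6Q = 63, so Q = 16. From demand, P = 111.
Change in price: 111 − 63 = 48.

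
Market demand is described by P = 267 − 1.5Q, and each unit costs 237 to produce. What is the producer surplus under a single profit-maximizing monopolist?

Monopoly sets MR = MC: 267 − 3Q = 237 ⇒ Q = 10, P = 267 − 1.5·10 = 252.
PS = (252 − 237)·10 = 150.

PS = 150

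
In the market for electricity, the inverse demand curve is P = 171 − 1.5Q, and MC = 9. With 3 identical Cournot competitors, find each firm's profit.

π_i = 1093.5

In a 3-firm Cournot equilibrium, symmetry and the first-order condition give q = (171 − 9)/(6) = 27. So Q = 81 and P = 49.5.
Each firm's profit = (49.5 − 9)·27 = 1093.5.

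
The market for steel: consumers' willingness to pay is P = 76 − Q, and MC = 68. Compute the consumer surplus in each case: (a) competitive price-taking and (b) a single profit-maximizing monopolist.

Competitive firms price at marginal cost: P = 68, giving Q = 8.
CS = ½·(76 − 68)·8 = 32.
A monopolist chooses Q where MR = MC. MR = 76 − 2Q; setting this equal to 68 gives Q = 4 and P = 72.
CS = ½·(76 − 72)·4 = 8.

Competition: CS = 32; Monopoly: CS = 8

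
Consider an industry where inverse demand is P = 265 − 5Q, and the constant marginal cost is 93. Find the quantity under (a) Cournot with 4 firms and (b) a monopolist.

With 4 symmetric Cournot firms, each firm's FOC gives 265 − 25q = 93, so q = 6.88, Q = 4·6.88 = 27.52, and P = 127.4.
The monopolist equates marginal revenue to marginal cost: 265 − 10Q = 93, so Q = 17.2. From demand, P = 179.

Cournot: Q = 27.52; Monopoly: Q = 17.2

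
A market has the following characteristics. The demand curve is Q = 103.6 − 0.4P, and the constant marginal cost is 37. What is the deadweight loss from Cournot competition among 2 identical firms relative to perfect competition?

DWL = 1095.2

Inverting demand: P = 259 − 2.5Q.
Under competition P = MC = 37, so Q = (259 − 37)/2.5 = 88.8.
Cournot with 2 identical firms: the symmetric best-response condition is 259 − 7.5q = 37. Each firm produces q = 29.6, total output Q = 59.2, price P = 111.
DWL is the triangle between Q = 59.2 and Q = 88.8: ½·(88.8 − 59.2)·(111 − 37) = 1095.2.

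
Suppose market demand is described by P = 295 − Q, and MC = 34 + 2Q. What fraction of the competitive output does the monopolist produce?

Q_m/Q_c = 0.75

The monopolist equates marginal revenue to marginal cost: 295 − 2Q = 34 + 2Q, so Q = 65.25. From demand, P = 229.75.
Competitive equilibrium sets price equal to marginal cost: 295 − Q = 34 + 2Q, so Q = 87 and P = 208.
Ratio Q_m/Q_c = 65.25/87 = 0.75.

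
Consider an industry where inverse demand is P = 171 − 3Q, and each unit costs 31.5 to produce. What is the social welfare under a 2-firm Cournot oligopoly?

With 2 symmetric Cournot firms, each firm's FOC gives 171 − 9q = 31.5, so q = 15.5, Q = 2·15.5 = 31, and P = 78.
CS = ½·(171 − 78)·31 = 1441.5; PS = (78 − 31.5)·31 = 1441.5; TS = 2883.

TS = 2883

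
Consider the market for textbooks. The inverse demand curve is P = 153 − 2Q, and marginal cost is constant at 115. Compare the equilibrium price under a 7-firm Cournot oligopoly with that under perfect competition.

With 7 symmetric Cournot firms, each firm's FOC gives 153 − 16q = 115, so q = 2.375, Q = 7·2.375 = 16.625, and P = 119.75.
Perfect competition: P = MC = 115, so 153 − 2Q = 115 and Q = 19.

Cournot: P = 119.75; Competition: P = 115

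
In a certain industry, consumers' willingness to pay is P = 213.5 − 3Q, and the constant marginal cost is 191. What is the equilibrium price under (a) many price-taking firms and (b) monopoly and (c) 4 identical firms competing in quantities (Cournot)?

Competition: P = 191; Monopoly: P = 202.25; Cournot: P = 195.5

Under competition P = MC = 191, so Q = (213.5 − 191)/3 = 7.5.
A monopolist chooses Q where MR = MC. MR = 213.5 − 6Q; setting this equal to 191 gives Q = 3.75 and P = 202.25.
Cournot with 4 identical firms: the symmetric best-response condition is 213.5 − 15q = 191. Each firm produces q = 1.5, total output Q = 6, price P = 195.5.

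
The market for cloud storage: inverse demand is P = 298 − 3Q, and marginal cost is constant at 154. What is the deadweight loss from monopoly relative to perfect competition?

Under competition P = MC = 154, so Q = (298 − 154)/3 = 48.
A monopolist chooses Q where MR = MC. MR = 298 − 6Q; setting this equal to 154 gives Q = 24 and P = 226.
DWL is the triangle between Q = 24 and Q = 48: ½·(48 − 24)·(226 − 154) = 864.

DWL = 864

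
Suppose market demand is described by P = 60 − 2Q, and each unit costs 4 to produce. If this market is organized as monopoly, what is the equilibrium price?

A monopolist chooses Q where MR = MC. MR = 60 − 4Q; setting this equal to 4 gives Q = 14 and P = 32.

P = 32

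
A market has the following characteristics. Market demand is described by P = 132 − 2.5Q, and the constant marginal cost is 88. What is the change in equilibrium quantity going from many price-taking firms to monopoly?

Competitive firms price at marginal cost: P = 88, giving Q = 17.6.
A monopolist chooses Q where MR = MC. MR = 132 − 5Q; setting this equal to 88 gives Q = 8.8 and P = 110.
Change in equilibrium quantity: 8.8 − 17.6 = −8.8.

Q falls by 8.8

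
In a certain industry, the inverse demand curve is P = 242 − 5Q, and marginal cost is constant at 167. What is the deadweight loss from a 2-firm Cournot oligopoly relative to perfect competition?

Competitive firms price at marginal cost: P = 167, giving Q = 15.
With 2 symmetric Cournot firms, each firm's FOC gives 242 − 15q = 167, so q = 5, Q = 2·5 = 10, and P = 192.
DWL is the triangle between Q = 10 and Q = 15: ½·(15 − 10)·(192 − 167) = 62.5.

DWL = 62.5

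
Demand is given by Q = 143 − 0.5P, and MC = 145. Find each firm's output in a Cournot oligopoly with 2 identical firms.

Inverting demand: P = 286 − 2Q.
In a 2-firm Cournot equilibrium, symmetry and the first-order condition give q = (286 − 145)/(6) = 23.5. So Q = 47 and P = 192.

q_i = 23.5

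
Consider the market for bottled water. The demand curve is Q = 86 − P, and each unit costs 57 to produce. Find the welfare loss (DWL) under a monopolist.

Inverting demand: P = 86 − Q.
Perfect competition: P = MC = 57, so 86 − Q = 57 and Q = 29.
Monopoly sets MR = MC: 86 − 2Q = 57 ⇒ Q = 14.5, P = 86 − 14.5 = 71.5.
DWL is the triangle between Q = 14.5 and Q = 29: ½·(29 − 14.5)·(71.5 − 57) = 105.125.

DWL = 105.125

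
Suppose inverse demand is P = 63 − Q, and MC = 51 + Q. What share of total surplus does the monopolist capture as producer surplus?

PS/TS = 0.75

The monopolist equates marginal revenue to marginal cost: 63 − 2Q = 51 + Q, so Q = 4. From demand, P = 59.
CS = ½·(63 − 59)·4 = 8.
PS = P·Q − VC(Q) = 59·4 − (51·4 + ½·1·4²) = 24.
Share captured = PS/TS = 24/32 = 0.75.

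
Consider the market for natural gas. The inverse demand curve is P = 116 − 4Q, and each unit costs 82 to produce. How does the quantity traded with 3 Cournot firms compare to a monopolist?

Cournot: Q = 6.375; Monopoly: Q = 4.25

With 3 symmetric Cournot firms, each firm's FOC gives 116 − 16q = 82, so q = 2.125, Q = 3·2.125 = 6.375, and P = 90.5.
Monopoly sets MR = MC: 116 − 8Q = 82 ⇒ Q = 4.25, P = 116 − 4·4.25 = 99.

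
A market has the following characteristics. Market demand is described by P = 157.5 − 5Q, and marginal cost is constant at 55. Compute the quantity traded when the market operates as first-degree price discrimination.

Q = 20.5

A perfectly discriminating monopolist sells every unit with P(Q) ≥ MC(Q), so output equals the competitive quantity Q = 20.5. Each buyer pays their reservation price, so CS = 0 and the firm captures all surplus.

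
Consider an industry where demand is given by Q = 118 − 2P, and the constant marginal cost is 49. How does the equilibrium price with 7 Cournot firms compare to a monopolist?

Cournot: P = 50.25; Monopoly: P = 54

Inverting demand: P = 59 − 0.5Q.
Cournot with 7 identical firms: the symmetric best-response condition is 59 − 4q = 49. Each firm produces q = 2.5, total output Q = 17.5, price P = 50.25.
A monopolist chooses Q where MR = MC. MR = 59 − Q; setting this equal to 49 gives Q = 10 and P = 54.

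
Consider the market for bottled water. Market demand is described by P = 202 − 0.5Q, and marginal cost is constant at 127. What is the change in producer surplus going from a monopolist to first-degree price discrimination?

A monopolist chooses Q where MR = MC. MR = 202 − Q; setting this equal to 127 gives Q = 75 and P = 164.5.
PS = (164.5 − 127)·75 = 2812.5.
With perfect price discrimination, output is the efficient level Q = 150 (where demand meets MC), but every buyer pays their willingness to pay: CS = 0 and PS = total surplus.
PS = ½·(202 − 127)·150 = 5625.
Change in producer surplus: 5625 − 2812.5 = 2812.5.

Producer surplus rises by 2812.5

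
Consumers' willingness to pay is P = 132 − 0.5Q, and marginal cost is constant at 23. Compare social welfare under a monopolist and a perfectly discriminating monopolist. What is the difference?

The monopolist equates marginal revenue to marginal cost: 132 − Q = 23, so Q = 109. From demand, P = 77.5.
CS = ½·(132 − 77.5)·109 = 2970.25; PS = (77.5 − 23)·109 = 5940.5; TS = 8910.75.
With perfect price discrimination, output is the efficient level Q = 218 (where demand meets MC), but every buyer pays their willingness to pay: CS = 0 and PS = total surplus.
TS = 11881 (equal to competitive TS).
Change in social welfare: 11881 − 8910.75 = 2970.25.

TS rises by 2970.25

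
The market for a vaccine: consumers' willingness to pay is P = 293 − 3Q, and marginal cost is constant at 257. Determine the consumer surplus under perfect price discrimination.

With perfect price discrimination, output is the efficient level Q = 12 (where demand meets MC), but every buyer pays their willingness to pay: CS = 0 and PS = total surplus.
CS = 0.

CS = 0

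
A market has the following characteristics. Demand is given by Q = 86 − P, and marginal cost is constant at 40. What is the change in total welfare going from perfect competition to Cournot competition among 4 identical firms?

Inverting demand: P = 86 − Q.
Perfect competition: P = MC = 40, so 86 − Q = 40 and Q = 46.
CS = ½·(86 − 40)·46 = 1058; PS = (40 − 40)·46 = 0; TS = 1058.
In a 4-firm Cournot equilibrium, symmetry and the first-order condition give q = (86 − 40)/(5) = 9.2. So Q = 36.8 and P = 49.2.
CS = ½·(86 − 49.2)·36.8 = 677.12; PS = (49.2 − 40)·36.8 = 338.56; TS = 1015.68.
Change in total welfare: 1015.68 − 1058 = −42.32.

TS falls by 42.32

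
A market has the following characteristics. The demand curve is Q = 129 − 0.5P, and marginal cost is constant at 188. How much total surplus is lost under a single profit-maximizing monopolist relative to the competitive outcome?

DWL = 306.25

Inverting demand: P = 258 − 2Q.
Perfect competition: P = MC = 188, so 258 − 2Q = 188 and Q = 35.
The monopolist equates marginal revenue to marginal cost: 258 − 4Q = 188, so Q = 17.5. From demand, P = 223.
DWL is the triangle between Q = 17.5 and Q = 35: ½·(35 − 17.5)·(223 − 188) = 306.25.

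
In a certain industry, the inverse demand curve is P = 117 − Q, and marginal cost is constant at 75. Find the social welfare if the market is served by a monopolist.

TS = 661.5

Monopoly sets MR = MC: 117 − 2Q = 75 ⇒ Q = 21, P = 117 − 21 = 96.
CS = ½·(117 − 96)·21 = 220.5; PS = (96 − 75)·21 = 441; TS = 661.5.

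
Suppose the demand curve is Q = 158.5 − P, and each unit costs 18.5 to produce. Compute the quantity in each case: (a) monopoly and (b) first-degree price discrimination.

Monopoly: Q = 70; Perfect PD: Q = 140

Inverting demand: P = 158.5 − Q.
A monopolist chooses Q where MR = MC. MR = 158.5 − 2Q; setting this equal to 18.5 gives Q = 70 and P = 88.5.
With perfect price discrimination, output is the efficient level Q = 140 (where demand meets MC), but every buyer pays their willingness to pay: CS = 0 and PS = total surplus.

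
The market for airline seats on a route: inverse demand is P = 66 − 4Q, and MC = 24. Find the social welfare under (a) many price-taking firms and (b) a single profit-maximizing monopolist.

Competitive firms price at marginal cost: P = 24, giving Q = 10.5.
CS = ½·(66 − 24)·10.5 = 220.5; PS = (24 − 24)·10.5 = 0; TS = 220.5.
A monopolist chooses Q where MR = MC. MR = 66 − 8Q; setting this equal to 24 gives Q = 5.25 and P = 45.
CS = ½·(66 − 45)·5.25 = 55.125; PS = (45 − 24)·5.25 = 110.25; TS = 165.375.

Competition: TS = 220.5; Monopoly: TS = 165.375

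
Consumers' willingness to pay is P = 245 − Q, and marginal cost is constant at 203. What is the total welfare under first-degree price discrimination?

With perfect price discrimination, output is the efficient level Q = 42 (where demand meets MC), but every buyer pays their willingness to pay: CS = 0 and PS = total surplus.
TS = 882 (equal to competitive TS).

TS = 882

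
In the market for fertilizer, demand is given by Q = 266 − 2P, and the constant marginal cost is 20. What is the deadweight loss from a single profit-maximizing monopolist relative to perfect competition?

Inverting demand: P = 133 − 0.5Q.
Competitive firms price at marginal cost: P = 20, giving Q = 226.
The monopolist equates marginal revenue to marginal cost: 133 − Q = 20, so Q = 113. From demand, P = 76.5.
DWL is the triangle between Q = 113 and Q = 226: ½·(226 − 113)·(76.5 − 20) = 3192.25.

DWL = 3192.25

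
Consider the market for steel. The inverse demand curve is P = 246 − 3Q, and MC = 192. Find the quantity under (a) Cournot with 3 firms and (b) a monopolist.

Cournot: Q = 13.5; Monopoly: Q = 9

Cournot with 3 identical firms: the symmetric best-response condition is 246 − 12q = 192. Each firm produces q = 4.5, total output Q = 13.5, price P = 205.5.
A monopolist chooses Q where MR = MC. MR = 246 − 6Q; setting this equal to 192 gives Q = 9 and P = 219.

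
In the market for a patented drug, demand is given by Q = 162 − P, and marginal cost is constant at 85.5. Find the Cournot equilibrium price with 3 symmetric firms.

Inverting demand: P = 162 − Q.
With 3 symmetric Cournot firms, each firm's FOC gives 162 − 4q = 85.5, so q = 19.125, Q = 3·19.125 = 57.375, and P = 104.625.

P = 104.625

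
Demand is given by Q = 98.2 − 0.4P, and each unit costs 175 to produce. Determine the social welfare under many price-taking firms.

Inverting demand: P = 245.5 − 2.5Q.
Perfect competition: P = MC = 175, so 245.5 − 2.5Q = 175 and Q = 28.2.
CS = ½·(245.5 − 175)·28.2 = 994.05; PS = (175 − 175)·28.2 = 0; TS = 994.05.

TS = 994.05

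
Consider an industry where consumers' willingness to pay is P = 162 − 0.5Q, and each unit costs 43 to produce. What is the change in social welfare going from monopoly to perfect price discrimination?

Monopoly sets MR = MC: 162 − Q = 43 ⇒ Q = 119, P = 162 − 0.5·119 = 102.5.
CS = ½·(162 − 102.5)·119 = 3540.25; PS = (102.5 − 43)·119 = 7080.5; TS = 10620.75.
A perfectly discriminating monopolist sells every unit with P(Q) ≥ MC(Q), so output equals the competitive quantity Q = 238. Each buyer pays their reservation price, so CS = 0 and the firm captures all surplus.
TS = 14161 (equal to competitive TS).
Change in social welfare: 14161 − 10620.75 = 3540.25.

TS rises by 3540.25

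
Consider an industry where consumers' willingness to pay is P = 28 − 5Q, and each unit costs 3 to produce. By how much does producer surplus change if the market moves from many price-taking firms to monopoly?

Under competition P = MC = 3, so Q = (28 − 3)/5 = 5.
PS = (3 − 3)·5 = 0.
A monopolist chooses Q where MR = MC. MR = 28 − 10Q; setting this equal to 3 gives Q = 2.5 and P = 15.5.
PS = (15.5 − 3)·2.5 = 31.25.
Change in producer surplus: 31.25 − 0 = 31.25.

Producer surplus rises by 31.25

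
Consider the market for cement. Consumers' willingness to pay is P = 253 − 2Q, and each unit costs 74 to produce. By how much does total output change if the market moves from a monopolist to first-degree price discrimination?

Total output rises by 44.75

Monopoly sets MR = MC: 253 − 4Q = 74 ⇒ Q = 44.75, P = 253 − 2·44.75 = 163.5.
A perfectly discriminating monopolist sells every unit with P(Q) ≥ MC(Q), so output equals the competitive quantity Q = 89.5. Each buyer pays their reservation price, so CS = 0 and the firm captures all surplus.
Change in total output: 89.5 − 44.75 = 44.75.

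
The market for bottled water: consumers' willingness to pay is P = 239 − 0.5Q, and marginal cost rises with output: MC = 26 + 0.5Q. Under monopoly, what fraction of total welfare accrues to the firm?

A monopolist chooses Q where MR = MC. MR = 239 − Q; setting this equal to 26 + 0.5Q gives Q = 142 and P = 168.
CS = ½·(239 − 168)·142 = 5041.
PS = P·Q − VC(Q) = 168·142 − (26·142 + ½·0.5·142²) = 15123.
Share captured = PS/TS = 15123/20164 = 0.75.

PS/TS = 0.75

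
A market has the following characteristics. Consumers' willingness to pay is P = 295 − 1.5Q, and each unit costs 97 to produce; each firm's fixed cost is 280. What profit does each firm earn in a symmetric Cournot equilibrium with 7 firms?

In a 7-firm Cournot equilibrium, symmetry and the first-order condition give q = (295 − 97)/(12) = 16.5. So Q = 115.5 and P = 121.75.
Each firm's profit = (121.75 − 97)·16.5 − 280 = 128.375.

π_i = 128.375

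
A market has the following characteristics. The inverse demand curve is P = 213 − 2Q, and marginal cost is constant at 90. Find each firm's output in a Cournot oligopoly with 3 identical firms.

With 3 symmetric Cournot firms, each firm's FOC gives 213 − 8q = 90, so q = 15.375, Q = 3·15.375 = 46.125, and P = 120.75.

q_i = 15.375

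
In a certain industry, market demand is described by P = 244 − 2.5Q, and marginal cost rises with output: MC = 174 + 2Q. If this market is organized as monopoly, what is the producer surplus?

PS = 350

The monopolist equates marginal revenue to marginal cost: 244 − 5Q = 174 + 2Q, so Q = 10. From demand, P = 219.
PS = P·Q − VC(Q) = 219·10 − (174·10 + ½·2·10²) = 350.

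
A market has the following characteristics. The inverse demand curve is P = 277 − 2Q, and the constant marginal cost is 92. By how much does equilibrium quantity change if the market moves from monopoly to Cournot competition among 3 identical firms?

Q rises by 23.125

A monopolist chooses Q where MR = MC. MR = 277 − 4Q; setting this equal to 92 gives Q = 46.25 and P = 184.5.
With 3 symmetric Cournot firms, each firm's FOC gives 277 − 8q = 92, so q = 23.125, Q = 3·23.125 = 69.375, and P = 138.25.
Change in equilibrium quantity: 69.375 − 46.25 = 23.125.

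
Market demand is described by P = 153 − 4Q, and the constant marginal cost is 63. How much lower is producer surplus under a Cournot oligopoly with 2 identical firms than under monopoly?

PS falls by 56.25

Monopoly sets MR = MC: 153 − 8Q = 63 ⇒ Q = 11.25, P = 153 − 4·11.25 = 108.
PS = (108 − 63)·11.25 = 506.25.
Cournot with 2 identical firms: the symmetric best-response condition is 153 − 12q = 63. Each firm produces q = 7.5, total output Q = 15, price P = 93.
PS = (93 − 63)·15 = 450.
Change in producer surplus: 450 − 506.25 = −56.25.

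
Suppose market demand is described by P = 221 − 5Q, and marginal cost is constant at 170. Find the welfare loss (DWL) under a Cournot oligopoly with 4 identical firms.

Perfect competition: P = MC = 170, so 221 − 5Q = 170 and Q = 10.2.
In a 4-firm Cournot equilibrium, symmetry and the first-order condition give q = (221 − 170)/(25) = 2.04. So Q = 8.16 and P = 180.2.
DWL is the triangle between Q = 8.16 and Q = 10.2: ½·(10.2 − 8.16)·(180.2 − 170) = 10.404.

DWL = 10.404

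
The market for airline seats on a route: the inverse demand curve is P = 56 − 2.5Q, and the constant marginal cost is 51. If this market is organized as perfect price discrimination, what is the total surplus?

TS = 5

With perfect price discrimination, output is the efficient level Q = 2 (where demand meets MC), but every buyer pays their willingness to pay: CS = 0 and PS = total surplus.
TS = 5 (equal to competitive TS).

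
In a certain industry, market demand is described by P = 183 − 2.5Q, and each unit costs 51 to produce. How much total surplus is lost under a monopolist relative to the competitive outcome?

DWL = 871.2

Competitive firms price at marginal cost: P = 51, giving Q = 52.8.
The monopolist equates marginal revenue to marginal cost: 183 − 5Q = 51, so Q = 26.4. From demand, P = 117.
DWL is the triangle between Q = 26.4 and Q = 52.8: ½·(52.8 − 26.4)·(117 − 51) = 871.2.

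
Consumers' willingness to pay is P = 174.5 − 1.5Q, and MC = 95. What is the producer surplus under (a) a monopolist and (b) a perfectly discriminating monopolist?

The monopolist equates marginal revenue to marginal cost: 174.5 − 3Q = 95, so Q = 26.5. From demand, P = 134.75.
PS = (134.75 − 95)·26.5 = 1053.375.
With perfect price discrimination, output is the efficient level Q = 53 (where demand meets MC), but every buyer pays their willingness to pay: CS = 0 and PS = total surplus.
PS = ½·(174.5 − 95)·53 = 2106.75.

Monopoly: PS = 1053.375; Perfect PD: PS = 2106.75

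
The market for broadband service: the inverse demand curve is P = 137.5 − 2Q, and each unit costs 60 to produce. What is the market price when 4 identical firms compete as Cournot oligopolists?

P = 75.5

With 4 symmetric Cournot firms, each firm's FOC gives 137.5 − 10q = 60, so q = 7.75, Q = 4·7.75 = 31, and P = 75.5.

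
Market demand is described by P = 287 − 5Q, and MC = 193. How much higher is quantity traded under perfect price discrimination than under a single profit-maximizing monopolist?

Monopoly sets MR = MC: 287 − 10Q = 193 ⇒ Q = 9.4, P = 287 − 5·9.4 = 240.
Under first-degree price discrimination the firm charges each unit its demand price and produces up to where P = MC, i.e. Q = 18.8. Consumer surplus is zero; producer surplus equals total surplus.
Change in quantity traded: 18.8 − 9.4 = 9.4.

Q rises by 9.4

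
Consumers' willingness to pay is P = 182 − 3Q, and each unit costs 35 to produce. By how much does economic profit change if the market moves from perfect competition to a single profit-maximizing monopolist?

Economic profit rises by 1800.75

Under competition P = MC = 35, so Q = (182 − 35)/3 = 49.
Profit = (35 − 35)·49 = 0.
Monopoly sets MR = MC: 182 − 6Q = 35 ⇒ Q = 24.5, P = 182 − 3·24.5 = 108.5.
Profit = (108.5 − 35)·24.5 = 1800.75.
Change in economic profit: 1800.75 − 0 = 1800.75.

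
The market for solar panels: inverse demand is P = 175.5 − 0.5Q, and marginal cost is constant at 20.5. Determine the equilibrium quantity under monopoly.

Q = 155

The monopolist equates marginal revenue to marginal cost: 175.5 − Q = 20.5, so Q = 155. From demand, P = 98.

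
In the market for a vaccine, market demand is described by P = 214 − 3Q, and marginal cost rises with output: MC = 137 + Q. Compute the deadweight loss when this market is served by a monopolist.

DWL = 136.125

Under competition P = MC: 214 − 3Q = 137 + Q ⇒ Q = 19.25, P = 156.25.
The monopolist equates marginal revenue to marginal cost: 214 − 6Q = 137 + Q, so Q = 11. From demand, P = 181.
CS = ½·(214 − 156.25)·19.25 = 17787/32; PS = (156.25·19.25 − 137·19.25 − ½·1·19.25²) = 5929/32; TS = 741.125.
CS = ½·(214 − 181)·11 = 181.5; PS = (181·11 − 137·11 − ½·1·11²) = 423.5; TS = 605.
DWL = 741.125 − 605 = 136.125.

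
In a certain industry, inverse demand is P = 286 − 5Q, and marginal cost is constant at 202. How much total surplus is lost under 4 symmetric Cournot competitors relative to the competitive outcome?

DWL = 28.224

Competitive firms price at marginal cost: P = 202, giving Q = 16.8.
Cournot with 4 identical firms: the symmetric best-response condition is 286 − 25q = 202. Each firm produces q = 3.36, total output Q = 13.44, price P = 218.8.
DWL is the triangle between Q = 13.44 and Q = 16.8: ½·(16.8 − 13.44)·(218.8 − 202) = 28.224.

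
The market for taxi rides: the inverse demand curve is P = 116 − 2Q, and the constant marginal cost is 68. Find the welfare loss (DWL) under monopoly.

DWL = 144

Perfect competition: P = MC = 68, so 116 − 2Q = 68 and Q = 24.
A monopolist chooses Q where MR = MC. MR = 116 − 4Q; setting this equal to 68 gives Q = 12 and P = 92.
DWL is the triangle between Q = 12 and Q = 24: ½·(24 − 12)·(92 − 68) = 144.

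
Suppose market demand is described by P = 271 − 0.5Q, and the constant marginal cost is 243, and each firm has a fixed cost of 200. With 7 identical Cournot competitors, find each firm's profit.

π_i = −175.5

Cournot with 7 identical firms: the symmetric best-response condition is 271 − 4q = 243. Each firm produces q = 7, total output Q = 49, price P = 246.5.
Each firm's profit = (246.5 − 243)·7 − 200 = −175.5.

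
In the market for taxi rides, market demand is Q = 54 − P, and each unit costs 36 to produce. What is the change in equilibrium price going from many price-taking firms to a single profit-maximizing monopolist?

Equilibrium price rises by 9

Inverting demand: P = 54 − Q.
Under competition P = MC = 36, so Q = (54 − 36)/1 = 18.
A monopolist chooses Q where MR = MC. MR = 54 − 2Q; setting this equal to 36 gives Q = 9 and P = 45.
Change in equilibrium price: 45 − 36 = 9.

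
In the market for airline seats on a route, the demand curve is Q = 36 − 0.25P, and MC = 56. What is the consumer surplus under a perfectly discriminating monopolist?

CS = 0

Inverting demand: P = 144 − 4Q.
With perfect price discrimination, output is the efficient level Q = 22 (where demand meets MC), but every buyer pays their willingness to pay: CS = 0 and PS = total surplus.
CS = 0.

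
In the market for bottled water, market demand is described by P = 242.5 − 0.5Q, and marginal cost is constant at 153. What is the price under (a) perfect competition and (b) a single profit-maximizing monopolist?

Perfect competition: P = MC = 153, so 242.5 − 0.5Q = 153 and Q = 179.
Monopoly sets MR = MC: 242.5 − Q = 153 ⇒ Q = 89.5, P = 242.5 − 0.5·89.5 = 197.75.

Competition: P = 153; Monopoly: P = 197.75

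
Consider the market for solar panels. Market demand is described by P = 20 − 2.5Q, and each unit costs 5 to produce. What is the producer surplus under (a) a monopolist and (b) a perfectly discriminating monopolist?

A monopolist chooses Q where MR = MC. MR = 20 − 5Q; setting this equal to 5 gives Q = 3 and P = 12.5.
PS = (12.5 − 5)·3 = 22.5.
A perfectly discriminating monopolist sells every unit with P(Q) ≥ MC(Q), so output equals the competitive quantity Q = 6. Each buyer pays their reservation price, so CS = 0 and the firm captures all surplus.
PS = ½·(20 − 5)·6 = 45.

Monopoly: PS = 22.5; Perfect PD: PS = 45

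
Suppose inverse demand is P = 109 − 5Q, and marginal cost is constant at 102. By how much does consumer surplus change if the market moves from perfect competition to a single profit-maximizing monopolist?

Competitive firms price at marginal cost: P = 102, giving Q = 1.4.
CS = ½·(109 − 102)·1.4 = 4.9.
Monopoly sets MR = MC: 109 − 10Q = 102 ⇒ Q = 0.7, P = 109 − 5·0.7 = 105.5.
CS = ½·(109 − 105.5)·0.7 = 1.225.
Change in consumer surplus: 1.225 − 4.9 = −3.675.

Consumer surplus falls by 3.675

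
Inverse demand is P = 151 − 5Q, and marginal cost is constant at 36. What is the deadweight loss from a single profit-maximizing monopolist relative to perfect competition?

Under competition P = MC = 36, so Q = (151 − 36)/5 = 23.
The monopolist equates marginal revenue to marginal cost: 151 − 10Q = 36, so Q = 11.5. From demand, P = 93.5.
DWL is the triangle between Q = 11.5 and Q = 23: ½·(23 − 11.5)·(93.5 − 36) = 330.625.

DWL = 330.625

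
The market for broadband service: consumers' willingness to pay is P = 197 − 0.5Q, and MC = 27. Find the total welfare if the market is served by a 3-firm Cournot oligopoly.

With 3 symmetric Cournot firms, each firm's FOC gives 197 − 2q = 27, so q = 85, Q = 3·85 = 255, and P = 69.5.
CS = ½·(197 − 69.5)·255 = 16256.25; PS = (69.5 − 27)·255 = 10837.5; TS = 27093.75.

TS = 27093.75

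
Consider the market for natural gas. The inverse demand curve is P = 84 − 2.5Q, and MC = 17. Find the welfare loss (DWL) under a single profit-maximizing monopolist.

Under competition P = MC = 17, so Q = (84 − 17)/2.5 = 26.8.
A monopolist chooses Q where MR = MC. MR = 84 − 5Q; setting this equal to 17 gives Q = 13.4 and P = 50.5.
DWL is the triangle between Q = 13.4 and Q = 26.8: ½·(26.8 − 13.4)·(50.5 − 17) = 224.45.

DWL = 224.45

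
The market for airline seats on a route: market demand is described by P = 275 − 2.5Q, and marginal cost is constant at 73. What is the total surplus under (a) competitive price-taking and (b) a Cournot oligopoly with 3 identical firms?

Competition: TS = 8160.8; Cournot: TS = 7650.75

Competitive firms price at marginal cost: P = 73, giving Q = 80.8.
CS = ½·(275 − 73)·80.8 = 8160.8; PS = (73 − 73)·80.8 = 0; TS = 8160.8.
With 3 symmetric Cournot firms, each firm's FOC gives 275 − 10q = 73, so q = 20.2, Q = 3·20.2 = 60.6, and P = 123.5.
CS = ½·(275 − 123.5)·60.6 = 4590.45; PS = (123.5 − 73)·60.6 = 3060.3; TS = 7650.75.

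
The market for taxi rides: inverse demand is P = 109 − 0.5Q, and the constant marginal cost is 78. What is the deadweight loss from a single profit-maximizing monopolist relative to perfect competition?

DWL = 240.25

Competitive firms price at marginal cost: P = 78, giving Q = 62.
A monopolist chooses Q where MR = MC. MR = 109 − Q; setting this equal to 78 gives Q = 31 and P = 93.5.
DWL is the triangle between Q = 31 and Q = 62: ½·(62 − 31)·(93.5 − 78) = 240.25.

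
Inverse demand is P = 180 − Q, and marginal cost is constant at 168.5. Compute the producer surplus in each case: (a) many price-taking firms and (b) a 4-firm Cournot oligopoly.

Competition: PS = 0; Cournot: PS = 21.16

Perfect competition: P = MC = 168.5, so 180 − Q = 168.5 and Q = 11.5.
PS = (168.5 − 168.5)·11.5 = 0.
With 4 symmetric Cournot firms, each firm's FOC gives 180 − 5q = 168.5, so q = 2.3, Q = 4·2.3 = 9.2, and P = 170.8.
PS = (170.8 − 168.5)·9.2 = 21.16.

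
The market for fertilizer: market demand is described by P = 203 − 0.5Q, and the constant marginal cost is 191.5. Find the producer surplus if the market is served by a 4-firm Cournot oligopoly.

PS = 42.32

In a 4-firm Cournot equilibrium, symmetry and the first-order condition give q = (203 − 191.5)/(2.5) = 4.6. So Q = 18.4 and P = 193.8.
PS = (193.8 − 191.5)·18.4 = 42.32.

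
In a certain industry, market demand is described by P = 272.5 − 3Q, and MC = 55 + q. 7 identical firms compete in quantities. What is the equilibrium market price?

In a 7-firm Cournot equilibrium, symmetry and the first-order condition give q = (272.5 − 55)/(25) = 8.7. So Q = 60.9 and P = 89.8.

P = 89.8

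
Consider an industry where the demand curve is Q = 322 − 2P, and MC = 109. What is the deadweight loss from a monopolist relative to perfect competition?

Inverting demand: P = 161 − 0.5Q.
Competitive firms price at marginal cost: P = 109, giving Q = 104.
The monopolist equates marginal revenue to marginal cost: 161 − Q = 109, so Q = 52. From demand, P = 135.
DWL is the triangle between Q = 52 and Q = 104: ½·(104 − 52)·(135 − 109) = 676.

DWL = 676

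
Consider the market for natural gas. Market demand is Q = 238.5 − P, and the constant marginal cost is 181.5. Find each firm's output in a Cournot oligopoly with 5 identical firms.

q_i = 9.5

Inverting demand: P = 238.5 − Q.
In a 5-firm Cournot equilibrium, symmetry and the first-order condition give q = (238.5 − 181.5)/(6) = 9.5. So Q = 47.5 and P = 191.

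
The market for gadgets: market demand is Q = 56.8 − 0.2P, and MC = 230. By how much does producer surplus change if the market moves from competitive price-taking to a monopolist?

PS rises by 145.8

Inverting demand: P = 284 − 5Q.
Under competition P = MC = 230, so Q = (284 − 230)/5 = 10.8.
PS = (230 − 230)·10.8 = 0.
Monopoly sets MR = MC: 284 − 10Q = 230 ⇒ Q = 5.4, P = 284 − 5·5.4 = 257.
PS = (257 − 230)·5.4 = 145.8.
Change in producer surplus: 145.8 − 0 = 145.8.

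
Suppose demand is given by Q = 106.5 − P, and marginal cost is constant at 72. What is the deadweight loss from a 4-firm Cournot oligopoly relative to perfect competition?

DWL = 23.805

Inverting demand: P = 106.5 − Q.
Perfect competition: P = MC = 72, so 106.5 − Q = 72 and Q = 34.5.
With 4 symmetric Cournot firms, each firm's FOC gives 106.5 − 5q = 72, so q = 6.9, Q = 4·6.9 = 27.6, and P = 78.9.
DWL is the triangle between Q = 27.6 and Q = 34.5: ½·(34.5 − 27.6)·(78.9 − 72) = 23.805.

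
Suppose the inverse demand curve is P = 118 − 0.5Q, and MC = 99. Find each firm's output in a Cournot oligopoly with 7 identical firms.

q_i = 4.75

With 7 symmetric Cournot firms, each firm's FOC gives 118 − 4q = 99, so q = 4.75, Q = 7·4.75 = 33.25, and P = 101.375.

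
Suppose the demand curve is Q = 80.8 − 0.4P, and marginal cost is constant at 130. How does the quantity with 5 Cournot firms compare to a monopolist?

Inverting demand: P = 202 − 2.5Q.
Cournot with 5 identical firms: the symmetric best-response condition is 202 − 15q = 130. Each firm produces q = 4.8, total output Q = 24, price P = 142.
A monopolist chooses Q where MR = MC. MR = 202 − 5Q; setting this equal to 130 gives Q = 14.4 and P = 166.

Cournot: Q = 24; Monopoly: Q = 14.4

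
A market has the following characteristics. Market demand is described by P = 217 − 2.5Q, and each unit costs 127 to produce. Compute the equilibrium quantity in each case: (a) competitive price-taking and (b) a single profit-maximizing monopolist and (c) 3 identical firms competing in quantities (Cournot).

Competition: Q = 36; Monopoly: Q = 18; Cournot: Q = 27

Competitive firms price at marginal cost: P = 127, giving Q = 36.
A monopolist chooses Q where MR = MC. MR = 217 − 5Q; setting this equal to 127 gives Q = 18 and P = 172.
With 3 symmetric Cournot firms, each firm's FOC gives 217 − 10q = 127, so q = 9, Q = 3·9 = 27, and P = 149.5.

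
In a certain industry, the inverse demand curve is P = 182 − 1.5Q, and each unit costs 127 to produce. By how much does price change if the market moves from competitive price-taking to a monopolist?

P rises by 27.5

Under competition P = MC = 127, so Q = (182 − 127)/1.5 = 110/3.
The monopolist equates marginal revenue to marginal cost: 182 − 3Q = 127, so Q = 55/3. From demand, P = 154.5.
Change in price: 154.5 − 127 = 27.5.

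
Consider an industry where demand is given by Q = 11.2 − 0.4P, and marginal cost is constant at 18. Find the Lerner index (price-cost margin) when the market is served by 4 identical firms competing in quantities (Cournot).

Inverting demand: P = 28 − 2.5Q.
Cournot with 4 identical firms: the symmetric best-response condition is 28 − 12.5q = 18. Each firm produces q = 0.8, total output Q = 3.2, price P = 20.
Lerner index = (P − MC)/P = (20 − 18)/20 = 0.1.

Lerner index = 0.1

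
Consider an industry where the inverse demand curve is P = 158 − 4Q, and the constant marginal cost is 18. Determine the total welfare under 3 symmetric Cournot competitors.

In a 3-firm Cournot equilibrium, symmetry and the first-order condition give q = (158 − 18)/(16) = 8.75. So Q = 26.25 and P = 53.
CS = ½·(158 − 53)·26.25 = 1378.125; PS = (53 − 18)·26.25 = 918.75; TS = 2296.875.

TS = 2296.875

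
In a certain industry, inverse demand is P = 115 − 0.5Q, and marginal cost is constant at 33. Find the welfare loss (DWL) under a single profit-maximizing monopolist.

DWL = 1681

Perfect competition: P = MC = 33, so 115 − 0.5Q = 33 and Q = 164.
A monopolist chooses Q where MR = MC. MR = 115 − Q; setting this equal to 33 gives Q = 82 and P = 74.
DWL is the triangle between Q = 82 and Q = 164: ½·(164 − 82)·(74 − 33) = 1681.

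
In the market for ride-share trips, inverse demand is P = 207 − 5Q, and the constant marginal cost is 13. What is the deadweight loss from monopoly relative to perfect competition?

DWL = 940.9

Competitive firms price at marginal cost: P = 13, giving Q = 38.8.
A monopolist chooses Q where MR = MC. MR = 207 − 10Q; setting this equal to 13 gives Q = 19.4 and P = 110.
DWL is the triangle between Q = 19.4 and Q = 38.8: ½·(38.8 − 19.4)·(110 − 13) = 940.9.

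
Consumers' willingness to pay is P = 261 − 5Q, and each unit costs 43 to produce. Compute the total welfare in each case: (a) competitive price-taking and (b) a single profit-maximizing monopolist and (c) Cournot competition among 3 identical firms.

Competitive firms price at marginal cost: P = 43, giving Q = 43.6.
CS = ½·(261 − 43)·43.6 = 4752.4; PS = (43 − 43)·43.6 = 0; TS = 4752.4.
Monopoly sets MR = MC: 261 − 10Q = 43 ⇒ Q = 21.8, P = 261 − 5·21.8 = 152.
CS = ½·(261 − 152)·21.8 = 1188.1; PS = (152 − 43)·21.8 = 2376.2; TS = 3564.3.
Cournot with 3 identical firms: the symmetric best-response condition is 261 − 20q = 43. Each firm produces q = 10.9, total output Q = 32.7, price P = 97.5.
CS = ½·(261 − 97.5)·32.7 = 2673.225; PS = (97.5 − 43)·32.7 = 1782.15; TS = 4455.375.

Competition: TS = 4752.4; Monopoly: TS = 3564.3; Cournot: TS = 4455.375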